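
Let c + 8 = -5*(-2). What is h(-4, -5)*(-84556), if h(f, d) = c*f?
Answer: 676448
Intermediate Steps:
c = 2 (c = -8 - 5*(-2) = -8 + 10 = 2)
h(f, d) = 2*f
h(-4, -5)*(-84556) = (2*(-4))*(-84556) = -8*(-84556) = 676448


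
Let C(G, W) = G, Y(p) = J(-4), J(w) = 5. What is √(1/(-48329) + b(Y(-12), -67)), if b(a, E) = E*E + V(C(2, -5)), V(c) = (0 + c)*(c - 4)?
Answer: 2*√2618894913139/48329 ≈ 66.970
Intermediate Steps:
Y(p) = 5
V(c) = c*(-4 + c)
b(a, E) = -4 + E² (b(a, E) = E*E + 2*(-4 + 2) = E² + 2*(-2) = E² - 4 = -4 + E²)
√(1/(-48329) + b(Y(-12), -67)) = √(1/(-48329) + (-4 + (-67)²)) = √(-1/48329 + (-4 + 4489)) = √(-1/48329 + 4485) = √(216755564/48329) = 2*√2618894913139/48329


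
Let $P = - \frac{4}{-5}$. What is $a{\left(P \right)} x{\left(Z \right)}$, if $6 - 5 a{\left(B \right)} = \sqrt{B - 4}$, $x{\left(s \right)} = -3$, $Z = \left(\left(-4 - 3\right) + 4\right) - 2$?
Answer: $- \frac{18}{5} + \frac{12 i \sqrt{5}}{25} \approx -3.6 + 1.0733 i$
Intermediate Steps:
$P = \frac{4}{5}$ ($P = \left(-4\right) \left(- \frac{1}{5}\right) = \frac{4}{5} \approx 0.8$)
$Z = -5$ ($Z = \left(-7 + 4\right) - 2 = -3 - 2 = -5$)
$a{\left(B \right)} = \frac{6}{5} - \frac{\sqrt{-4 + B}}{5}$ ($a{\left(B \right)} = \frac{6}{5} - \frac{\sqrt{B - 4}}{5} = \frac{6}{5} - \frac{\sqrt{-4 + B}}{5}$)
$a{\left(P \right)} x{\left(Z \right)} = \left(\frac{6}{5} - \frac{\sqrt{-4 + \frac{4}{5}}}{5}\right) \left(-3\right) = \left(\frac{6}{5} - \frac{\sqrt{- \frac{16}{5}}}{5}\right) \left(-3\right) = \left(\frac{6}{5} - \frac{\frac{4}{5} i \sqrt{5}}{5}\right) \left(-3\right) = \left(\frac{6}{5} - \frac{4 i \sqrt{5}}{25}\right) \left(-3\right) = - \frac{18}{5} + \frac{12 i \sqrt{5}}{25}$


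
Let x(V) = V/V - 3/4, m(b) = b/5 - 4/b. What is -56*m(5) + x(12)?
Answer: -219/20 ≈ -10.950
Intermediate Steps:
m(b) = -4/b + b/5 (m(b) = b*(1/5) - 4/b = b/5 - 4/b = -4/b + b/5)
x(V) = 1/4 (x(V) = 1 - 3*1/4 = 1 - 3/4 = 1/4)
-56*m(5) + x(12) = -56*(-4/5 + (1/5)*5) + 1/4 = -56*(-4*1/5 + 1) + 1/4 = -56*(-4/5 + 1) + 1/4 = -56*1/5 + 1/4 = -56/5 + 1/4 = -219/20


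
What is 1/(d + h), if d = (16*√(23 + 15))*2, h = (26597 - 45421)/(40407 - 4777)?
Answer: 41918695/3087394314364 + 634748450*√38/771848578591 ≈ 0.0050830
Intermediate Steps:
h = -9412/17815 (h = -18824/35630 = -18824*1/35630 = -9412/17815 ≈ -0.52832)
d = 32*√38 (d = (16*√38)*2 = 32*√38 ≈ 197.26)
1/(d + h) = 1/(32*√38 - 9412/17815) = 1/(-9412/17815 + 32*√38)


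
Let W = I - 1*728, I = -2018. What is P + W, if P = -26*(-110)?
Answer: 114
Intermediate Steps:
P = 2860
W = -2746 (W = -2018 - 1*728 = -2018 - 728 = -2746)
P + W = 2860 - 2746 = 114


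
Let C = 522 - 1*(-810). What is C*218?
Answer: 290376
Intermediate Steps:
C = 1332 (C = 522 + 810 = 1332)
C*218 = 1332*218 = 290376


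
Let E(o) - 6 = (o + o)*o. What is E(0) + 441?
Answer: 447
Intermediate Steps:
E(o) = 6 + 2*o**2 (E(o) = 6 + (o + o)*o = 6 + (2*o)*o = 6 + 2*o**2)
E(0) + 441 = (6 + 2*0**2) + 441 = (6 + 2*0) + 441 = (6 + 0) + 441 = 6 + 441 = 447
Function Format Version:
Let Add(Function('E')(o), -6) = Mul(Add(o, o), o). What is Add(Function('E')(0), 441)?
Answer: 447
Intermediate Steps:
Function('E')(o) = Add(6, Mul(2, Pow(o, 2))) (Function('E')(o) = Add(6, Mul(Add(o, o), o)) = Add(6, Mul(Mul(2, o), o)) = Add(6, Mul(2, Pow(o, 2))))
Add(Function('E')(0), 441) = Add(Add(6, Mul(2, Pow(0, 2))), 441) = Add(Add(6, Mul(2, 0)), 441) = Add(Add(6, 0), 441) = Add(6, 441) = 447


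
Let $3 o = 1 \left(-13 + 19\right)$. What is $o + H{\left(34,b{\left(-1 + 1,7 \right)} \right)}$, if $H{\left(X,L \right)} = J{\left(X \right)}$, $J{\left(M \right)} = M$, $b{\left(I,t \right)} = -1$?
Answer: $36$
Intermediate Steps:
$H{\left(X,L \right)} = X$
$o = 2$ ($o = \frac{1 \left(-13 + 19\right)}{3} = \frac{1 \cdot 6}{3} = \frac{1}{3} \cdot 6 = 2$)
$o + H{\left(34,b{\left(-1 + 1,7 \right)} \right)} = 2 + 34 = 36$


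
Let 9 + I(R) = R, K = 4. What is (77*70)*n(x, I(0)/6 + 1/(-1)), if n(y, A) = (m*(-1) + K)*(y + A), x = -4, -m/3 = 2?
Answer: -350350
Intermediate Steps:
m = -6 (m = -3*2 = -6)
I(R) = -9 + R
n(y, A) = 10*A + 10*y (n(y, A) = (-6*(-1) + 4)*(y + A) = (6 + 4)*(A + y) = 10*(A + y) = 10*A + 10*y)
(77*70)*n(x, I(0)/6 + 1/(-1)) = (77*70)*(10*((-9 + 0)/6 + 1/(-1)) + 10*(-4)) = 5390*(10*(-9*1/6 + 1*(-1)) - 40) = 5390*(10*(-3/2 - 1) - 40) = 5390*(10*(-5/2) - 40) = 5390*(-25 - 40) = 5390*(-65) = -350350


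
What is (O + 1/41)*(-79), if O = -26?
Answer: 84135/41 ≈ 2052.1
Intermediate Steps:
(O + 1/41)*(-79) = (-26 + 1/41)*(-79) = -1065/41*(-79) = 84135/41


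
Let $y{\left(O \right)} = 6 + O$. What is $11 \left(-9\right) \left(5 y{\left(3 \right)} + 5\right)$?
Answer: $-4950$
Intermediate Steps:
$11 \left(-9\right) \left(5 y{\left(3 \right)} + 5\right) = 11 \left(-9\right) \left(5 \left(6 + 3\right) + 5\right) = - 99 \left(5 \cdot 9 + 5\right) = - 99 \left(45 + 5\right) = \left(-99\right) 50 = -4950$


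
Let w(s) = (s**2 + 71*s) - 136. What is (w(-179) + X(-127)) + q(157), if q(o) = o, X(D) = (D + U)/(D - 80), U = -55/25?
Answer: 20031001/1035 ≈ 19354.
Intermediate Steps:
w(s) = -136 + s**2 + 71*s
U = -11/5 (U = -55*1/25 = -11/5 ≈ -2.2000)
X(D) = (-11/5 + D)/(-80 + D) (X(D) = (D - 11/5)/(D - 80) = (-11/5 + D)/(-80 + D))
(w(-179) + X(-127)) + q(157) = ((-136 + (-179)**2 + 71*(-179)) + (-11/5 - 127)/(-80 - 127)) + 157 = ((-136 + 32041 - 12709) - 646/5/(-207)) + 157 = (19196 - 1/207*(-646/5)) + 157 = (19196 + 646/1035) + 157 = 19868506/1035 + 157 = 20031001/1035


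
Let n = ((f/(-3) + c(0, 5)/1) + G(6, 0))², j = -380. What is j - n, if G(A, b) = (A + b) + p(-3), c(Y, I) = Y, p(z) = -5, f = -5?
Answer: -3484/9 ≈ -387.11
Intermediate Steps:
G(A, b) = -5 + A + b (G(A, b) = (A + b) - 5 = -5 + A + b)
n = 64/9 (n = ((-5/(-3) + 0/1) + (-5 + 6 + 0))² = ((-5*(-⅓) + 0*1) + 1)² = ((5/3 + 0) + 1)² = (5/3 + 1)² = (8/3)² = 64/9 ≈ 7.1111)
j - n = -380 - 1*64/9 = -380 - 64/9 = -3484/9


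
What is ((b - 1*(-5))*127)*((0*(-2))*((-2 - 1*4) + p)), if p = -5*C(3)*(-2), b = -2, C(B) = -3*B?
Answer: 0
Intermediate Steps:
p = -90 (p = -(-15)*3*(-2) = -5*(-9)*(-2) = 45*(-2) = -90)
((b - 1*(-5))*127)*((0*(-2))*((-2 - 1*4) + p)) = ((-2 - 1*(-5))*127)*((0*(-2))*((-2 - 1*4) - 90)) = ((-2 + 5)*127)*(0*((-2 - 4) - 90)) = (3*127)*(0*(-6 - 90)) = 381*(0*(-96)) = 381*0 = 0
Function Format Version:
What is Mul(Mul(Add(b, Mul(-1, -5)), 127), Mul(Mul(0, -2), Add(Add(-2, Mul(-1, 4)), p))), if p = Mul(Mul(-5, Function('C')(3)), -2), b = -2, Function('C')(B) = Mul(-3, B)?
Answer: 0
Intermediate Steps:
p = -90 (p = Mul(Mul(-5, Mul(-3, 3)), -2) = Mul(Mul(-5, -9), -2) = Mul(45, -2) = -90)
Mul(Mul(Add(b, Mul(-1, -5)), 127), Mul(Mul(0, -2), Add(Add(-2, Mul(-1, 4)), p))) = Mul(Mul(Add(-2, Mul(-1, -5)), 127), Mul(Mul(0, -2), Add(Add(-2, Mul(-1, 4)), -90))) = Mul(Mul(Add(-2, 5), 127), Mul(0, Add(Add(-2, -4), -90))) = Mul(Mul(3, 127), Mul(0, Add(-6, -90))) = Mul(381, Mul(0, -96)) = Mul(381, 0) = 0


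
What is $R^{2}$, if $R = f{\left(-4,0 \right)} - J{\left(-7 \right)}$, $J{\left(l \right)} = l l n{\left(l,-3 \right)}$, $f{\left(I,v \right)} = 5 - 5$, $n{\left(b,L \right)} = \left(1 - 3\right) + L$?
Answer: $60025$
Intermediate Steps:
$n{\left(b,L \right)} = -2 + L$
$f{\left(I,v \right)} = 0$ ($f{\left(I,v \right)} = 5 - 5 = 0$)
$J{\left(l \right)} = - 5 l^{2}$ ($J{\left(l \right)} = l l \left(-2 - 3\right) = l^{2} \left(-5\right) = - 5 l^{2}$)
$R = 245$ ($R = 0 - - 5 \left(-7\right)^{2} = 0 - \left(-5\right) 49 = 0 - -245 = 0 + 245 = 245$)
$R^{2} = 245^{2} = 60025$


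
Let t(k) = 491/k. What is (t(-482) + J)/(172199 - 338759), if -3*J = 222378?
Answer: 11909741/26760640 ≈ 0.44505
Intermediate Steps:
J = -74126 (J = -⅓*222378 = -74126)
(t(-482) + J)/(172199 - 338759) = (491/(-482) - 74126)/(172199 - 338759) = (491*(-1/482) - 74126)/(-166560) = (-491/482 - 74126)*(-1/166560) = -35729223/482*(-1/166560) = 11909741/26760640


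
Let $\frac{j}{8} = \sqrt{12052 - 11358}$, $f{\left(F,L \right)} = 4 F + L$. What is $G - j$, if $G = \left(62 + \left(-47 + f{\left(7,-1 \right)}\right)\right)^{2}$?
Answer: $1764 - 8 \sqrt{694} \approx 1553.2$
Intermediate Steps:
$f{\left(F,L \right)} = L + 4 F$
$j = 8 \sqrt{694}$ ($j = 8 \sqrt{12052 - 11358} = 8 \sqrt{694} \approx 210.75$)
$G = 1764$ ($G = \left(62 + \left(-47 + \left(-1 + 4 \cdot 7\right)\right)\right)^{2} = \left(62 + \left(-47 + \left(-1 + 28\right)\right)\right)^{2} = \left(62 + \left(-47 + 27\right)\right)^{2} = \left(62 - 20\right)^{2} = 42^{2} = 1764$)
$G - j = 1764 - 8 \sqrt{694}$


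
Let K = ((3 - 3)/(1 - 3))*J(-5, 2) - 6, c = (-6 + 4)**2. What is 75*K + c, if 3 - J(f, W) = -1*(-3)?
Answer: -446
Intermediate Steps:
J(f, W) = 0 (J(f, W) = 3 - (-1)*(-3) = 3 - 1*3 = 3 - 3 = 0)
c = 4 (c = (-2)**2 = 4)
K = -6 (K = ((3 - 3)/(1 - 3))*0 - 6 = (0/(-2))*0 - 6 = (0*(-1/2))*0 - 6 = 0*0 - 6 = 0 - 6 = -6)
75*K + c = 75*(-6) + 4 = -450 + 4 = -446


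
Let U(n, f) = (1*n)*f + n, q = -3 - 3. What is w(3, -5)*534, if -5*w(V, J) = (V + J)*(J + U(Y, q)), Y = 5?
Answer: -6408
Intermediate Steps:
q = -6
U(n, f) = n + f*n (U(n, f) = n*f + n = f*n + n = n + f*n)
w(V, J) = -(-25 + J)*(J + V)/5 (w(V, J) = -(V + J)*(J + 5*(1 - 6))/5 = -(J + V)*(J + 5*(-5))/5 = -(J + V)*(J - 25)/5 = -(J + V)*(-25 + J)/5 = -(-25 + J)*(J + V)/5)
w(3, -5)*534 = (5*(-5) + 5*3 - ⅕*(-5)² - ⅕*(-5)*3)*534 = (-25 + 15 - ⅕*25 + 3)*534 = (-25 + 15 - 5 + 3)*534 = -12*534 = -6408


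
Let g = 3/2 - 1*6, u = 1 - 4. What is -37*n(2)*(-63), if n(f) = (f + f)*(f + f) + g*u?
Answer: 137529/2 ≈ 68765.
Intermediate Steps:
u = -3
g = -9/2 (g = 3*(½) - 6 = 3/2 - 6 = -9/2 ≈ -4.5000)
n(f) = 27/2 + 4*f² (n(f) = (f + f)*(f + f) - 9/2*(-3) = (2*f)*(2*f) + 27/2 = 4*f² + 27/2 = 27/2 + 4*f²)
-37*n(2)*(-63) = -37*(27/2 + 4*2²)*(-63) = -37*(27/2 + 4*4)*(-63) = -37*(27/2 + 16)*(-63) = -37*59/2*(-63) = -2183/2*(-63) = 137529/2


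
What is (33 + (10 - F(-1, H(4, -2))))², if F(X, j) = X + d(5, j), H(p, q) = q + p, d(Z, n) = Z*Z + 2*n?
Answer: 225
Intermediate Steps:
d(Z, n) = Z² + 2*n
H(p, q) = p + q
F(X, j) = 25 + X + 2*j (F(X, j) = X + (5² + 2*j) = X + (25 + 2*j) = 25 + X + 2*j)
(33 + (10 - F(-1, H(4, -2))))² = (33 + (10 - (25 - 1 + 2*(4 - 2))))² = (33 + (10 - (25 - 1 + 2*2)))² = (33 + (10 - (25 - 1 + 4)))² = (33 + (10 - 1*28))² = (33 + (10 - 28))² = (33 - 18)² = 15² = 225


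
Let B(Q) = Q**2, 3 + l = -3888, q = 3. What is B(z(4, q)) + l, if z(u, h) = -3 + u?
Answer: -3890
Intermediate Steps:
l = -3891 (l = -3 - 3888 = -3891)
B(z(4, q)) + l = (-3 + 4)**2 - 3891 = 1**2 - 3891 = 1 - 3891 = -3890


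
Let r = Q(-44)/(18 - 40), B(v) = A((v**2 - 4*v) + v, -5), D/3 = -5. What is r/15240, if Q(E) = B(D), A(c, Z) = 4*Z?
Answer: 1/16764 ≈ 5.9652e-5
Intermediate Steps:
D = -15 (D = 3*(-5) = -15)
B(v) = -20 (B(v) = 4*(-5) = -20)
Q(E) = -20
r = 10/11 (r = -20/(18 - 40) = -20/(-22) = -20*(-1/22) = 10/11 ≈ 0.90909)
r/15240 = (10/11)/15240 = (10/11)*(1/15240) = 1/16764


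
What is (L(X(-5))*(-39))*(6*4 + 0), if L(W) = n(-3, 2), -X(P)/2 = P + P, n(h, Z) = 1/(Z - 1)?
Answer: -936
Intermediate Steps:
n(h, Z) = 1/(-1 + Z)
X(P) = -4*P (X(P) = -2*(P + P) = -4*P)
L(W) = 1 (L(W) = 1/(-1 + 2) = 1/1 = 1)
(L(X(-5))*(-39))*(6*4 + 0) = (1*(-39))*(6*4 + 0) = -39*(24 + 0) = -39*24 = -936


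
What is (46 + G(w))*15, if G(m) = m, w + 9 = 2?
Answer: 585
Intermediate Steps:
w = -7 (w = -9 + 2 = -7)
(46 + G(w))*15 = (46 - 7)*15 = 39*15 = 585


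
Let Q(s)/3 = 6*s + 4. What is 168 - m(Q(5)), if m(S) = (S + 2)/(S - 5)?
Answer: 16192/97 ≈ 166.93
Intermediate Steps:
Q(s) = 12 + 18*s (Q(s) = 3*(6*s + 4) = 3*(4 + 6*s) = 12 + 18*s)
m(S) = (2 + S)/(-5 + S)
168 - m(Q(5)) = 168 - (2 + (12 + 18*5))/(-5 + (12 + 18*5)) = 168 - (2 + (12 + 90))/(-5 + (12 + 90)) = 168 - (2 + 102)/(-5 + 102) = 168 - 104/97 = 16192/97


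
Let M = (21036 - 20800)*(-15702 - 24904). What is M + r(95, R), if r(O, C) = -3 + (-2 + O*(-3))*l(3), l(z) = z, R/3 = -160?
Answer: -9583880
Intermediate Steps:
R = -480 (R = 3*(-160) = -480)
r(O, C) = -9 - 9*O (r(O, C) = -3 + (-2 + O*(-3))*3 = -3 + (-2 - 3*O)*3 = -3 + (-6 - 9*O) = -9 - 9*O)
M = -9583016 (M = 236*(-40606) = -9583016)
M + r(95, R) = -9583016 + (-9 - 9*95) = -9583016 + (-9 - 855) = -9583016 - 864 = -9583880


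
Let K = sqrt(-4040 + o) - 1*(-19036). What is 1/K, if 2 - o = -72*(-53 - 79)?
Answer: 9518/181191419 - I*sqrt(13542)/362382838 ≈ 5.253e-5 - 3.2112e-7*I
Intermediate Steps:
o = -9502 (o = 2 - (-72)*(-53 - 79) = 2 - (-72)*(-132) = 2 - 1*9504 = 2 - 9504 = -9502)
K = 19036 + I*sqrt(13542) (K = sqrt(-4040 - 9502) - 1*(-19036) = sqrt(-13542) + 19036 = I*sqrt(13542) + 19036 = 19036 + I*sqrt(13542) ≈ 19036.0 + 116.37*I)
1/K = 1/(19036 + I*sqrt(13542))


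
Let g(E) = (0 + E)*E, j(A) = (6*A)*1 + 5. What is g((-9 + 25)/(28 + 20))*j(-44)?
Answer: -259/9 ≈ -28.778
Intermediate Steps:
j(A) = 5 + 6*A (j(A) = 6*A + 5 = 5 + 6*A)
g(E) = E² (g(E) = E*E = E²)
g((-9 + 25)/(28 + 20))*j(-44) = ((-9 + 25)/(28 + 20))²*(5 + 6*(-44)) = (16/48)²*(5 - 264) = (16*(1/48))²*(-259) = (⅓)²*(-259) = (⅑)*(-259) = -259/9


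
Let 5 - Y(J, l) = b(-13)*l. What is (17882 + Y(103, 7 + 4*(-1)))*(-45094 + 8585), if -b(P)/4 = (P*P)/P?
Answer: -647341079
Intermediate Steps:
b(P) = -4*P (b(P) = -4*P*P/P = -4*P²/P = -4*P)
Y(J, l) = 5 - 52*l (Y(J, l) = 5 - (-4*(-13))*l = 5 - 52*l)
(17882 + Y(103, 7 + 4*(-1)))*(-45094 + 8585) = (17882 + (5 - 52*(7 + 4*(-1))))*(-45094 + 8585) = (17882 + (5 - 52*(7 - 4)))*(-36509) = (17882 + (5 - 52*3))*(-36509) = (17882 + (5 - 156))*(-36509) = (17882 - 151)*(-36509) = 17731*(-36509) = -647341079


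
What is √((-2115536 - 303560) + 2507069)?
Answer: √87973 ≈ 296.60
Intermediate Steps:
√((-2115536 - 303560) + 2507069) = √(-2419096 + 2507069) = √87973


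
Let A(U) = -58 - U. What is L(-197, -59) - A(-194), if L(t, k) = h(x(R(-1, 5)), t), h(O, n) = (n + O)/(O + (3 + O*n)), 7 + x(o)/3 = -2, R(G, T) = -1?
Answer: -720344/5295 ≈ -136.04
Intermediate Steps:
x(o) = -27 (x(o) = -21 + 3*(-2) = -21 - 6 = -27)
h(O, n) = (O + n)/(3 + O + O*n)
L(t, k) = (-27 + t)/(-24 - 27*t) (L(t, k) = (-27 + t)/(3 - 27 - 27*t) = (-27 + t)/(-24 - 27*t))
L(-197, -59) - A(-194) = (27 - 1*(-197))/(3*(8 + 9*(-197))) - (-58 - 1*(-194)) = (27 + 197)/(3*(8 - 1773)) - (-58 + 194) = (⅓)*224/(-1765) - 1*136 = (⅓)*(-1/1765)*224 - 136 = -224/5295 - 136 = -720344/5295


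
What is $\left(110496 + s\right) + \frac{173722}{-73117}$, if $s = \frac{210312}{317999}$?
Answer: $\frac{233556119363654}{2113739353} \approx 1.1049 \cdot 10^{5}$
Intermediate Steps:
$s = \frac{210312}{317999}$ ($s = 210312 \cdot \frac{1}{317999} = \frac{210312}{317999} \approx 0.66136$)
$\left(110496 + s\right) + \frac{173722}{-73117} = \left(110496 + \frac{210312}{317999}\right) + \frac{173722}{-73117} = \frac{35137827816}{317999} + 173722 \left(- \frac{1}{73117}\right) = \frac{35137827816}{317999} - \frac{173722}{73117} = \frac{233556119363654}{2113739353}$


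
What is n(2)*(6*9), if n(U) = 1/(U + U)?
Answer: 27/2 ≈ 13.500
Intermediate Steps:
n(U) = 1/(2*U)
n(2)*(6*9) = ((½)/2)*(6*9) = ((½)*(½))*54 = (¼)*54 = 27/2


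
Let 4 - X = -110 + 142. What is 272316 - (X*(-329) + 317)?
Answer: 262787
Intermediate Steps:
X = -28 (X = 4 - (-110 + 142) = 4 - 1*32 = 4 - 32 = -28)
272316 - (X*(-329) + 317) = 272316 - (-28*(-329) + 317) = 272316 - (9212 + 317) = 272316 - 1*9529 = 272316 - 9529 = 262787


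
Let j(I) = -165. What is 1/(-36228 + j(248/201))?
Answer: -1/36393 ≈ -2.7478e-5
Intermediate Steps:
1/(-36228 + j(248/201)) = 1/(-36228 - 165) = 1/(-36393) = -1/36393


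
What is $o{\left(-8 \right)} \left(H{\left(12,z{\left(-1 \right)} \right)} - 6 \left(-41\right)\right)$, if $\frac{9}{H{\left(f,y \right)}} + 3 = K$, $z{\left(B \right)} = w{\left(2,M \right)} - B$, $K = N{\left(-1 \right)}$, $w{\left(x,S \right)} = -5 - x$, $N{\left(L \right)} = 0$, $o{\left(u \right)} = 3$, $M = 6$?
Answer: $729$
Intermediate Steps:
$K = 0$
$z{\left(B \right)} = -7 - B$ ($z{\left(B \right)} = \left(-5 - 2\right) - B = -7 - B$)
$H{\left(f,y \right)} = -3$ ($H{\left(f,y \right)} = \frac{9}{-3 + 0} = \frac{9}{-3} = 9 \left(- \frac{1}{3}\right) = -3$)
$o{\left(-8 \right)} \left(H{\left(12,z{\left(-1 \right)} \right)} - 6 \left(-41\right)\right) = 3 \left(-3 - 6 \left(-41\right)\right) = 3 \left(-3 - -246\right) = 3 \left(-3 + 246\right) = 3 \cdot 243 = 729$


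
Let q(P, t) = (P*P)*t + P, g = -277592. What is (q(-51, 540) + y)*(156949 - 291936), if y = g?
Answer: -152116445339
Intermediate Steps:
q(P, t) = P + t*P² (q(P, t) = P²*t + P = t*P² + P = P + t*P²)
y = -277592
(q(-51, 540) + y)*(156949 - 291936) = (-51*(1 - 51*540) - 277592)*(156949 - 291936) = (-51*(1 - 27540) - 277592)*(-134987) = (-51*(-27539) - 277592)*(-134987) = (1404489 - 277592)*(-134987) = 1126897*(-134987) = -152116445339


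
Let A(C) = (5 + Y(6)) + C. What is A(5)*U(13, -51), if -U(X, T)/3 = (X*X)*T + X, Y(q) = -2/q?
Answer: 249574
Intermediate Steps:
U(X, T) = -3*X - 3*T*X**2 (U(X, T) = -3*((X*X)*T + X) = -3*(X**2*T + X) = -3*(T*X**2 + X) = -3*(X + T*X**2) = -3*X - 3*T*X**2)
A(C) = 14/3 + C (A(C) = (5 - 2/6) + C = (5 - 2*1/6) + C = (5 - 1/3) + C = 14/3 + C)
A(5)*U(13, -51) = (14/3 + 5)*(-3*13*(1 - 51*13)) = 29*(-3*13*(1 - 663))/3 = 29*(-3*13*(-662))/3 = (29/3)*25818 = 249574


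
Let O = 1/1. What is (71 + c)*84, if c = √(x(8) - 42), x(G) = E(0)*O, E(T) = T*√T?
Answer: 5964 + 84*I*√42 ≈ 5964.0 + 544.38*I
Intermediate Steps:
E(T) = T^(3/2)
O = 1
x(G) = 0 (x(G) = 0^(3/2)*1 = 0*1 = 0)
c = I*√42 (c = √(0 - 42) = √(-42) = I*√42 ≈ 6.4807*I)
(71 + c)*84 = (71 + I*√42)*84 = 5964 + 84*I*√42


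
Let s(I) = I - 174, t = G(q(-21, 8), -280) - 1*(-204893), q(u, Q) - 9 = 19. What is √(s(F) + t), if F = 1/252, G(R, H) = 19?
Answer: √361157839/42 ≈ 452.48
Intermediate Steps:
q(u, Q) = 28 (q(u, Q) = 9 + 19 = 28)
F = 1/252 ≈ 0.0039683
t = 204912 (t = 19 - 1*(-204893) = 19 + 204893 = 204912)
s(I) = -174 + I
√(s(F) + t) = √((-174 + 1/252) + 204912) = √(-43847/252 + 204912) = √(51593977/252) = √361157839/42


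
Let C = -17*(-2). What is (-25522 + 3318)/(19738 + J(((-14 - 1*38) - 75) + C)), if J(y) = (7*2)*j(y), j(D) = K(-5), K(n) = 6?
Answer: -11102/9911 ≈ -1.1202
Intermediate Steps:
j(D) = 6
C = 34
J(y) = 84 (J(y) = (7*2)*6 = 14*6 = 84)
(-25522 + 3318)/(19738 + J(((-14 - 1*38) - 75) + C)) = (-25522 + 3318)/(19738 + 84) = -22204/19822 = -22204*1/19822 = -11102/9911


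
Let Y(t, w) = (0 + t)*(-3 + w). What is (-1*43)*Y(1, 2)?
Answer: 43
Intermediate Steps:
Y(t, w) = t*(-3 + w)
(-1*43)*Y(1, 2) = (-1*43)*(1*(-3 + 2)) = -43*(-1) = 43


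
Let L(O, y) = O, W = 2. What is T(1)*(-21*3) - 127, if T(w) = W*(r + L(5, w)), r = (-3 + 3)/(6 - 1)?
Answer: -757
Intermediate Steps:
r = 0 (r = 0/5 = 0*(1/5) = 0)
T(w) = 10 (T(w) = 2*(0 + 5) = 2*5 = 10)
T(1)*(-21*3) - 127 = 10*(-21*3) - 127 = 10*(-63) - 127 = -630 - 127 = -757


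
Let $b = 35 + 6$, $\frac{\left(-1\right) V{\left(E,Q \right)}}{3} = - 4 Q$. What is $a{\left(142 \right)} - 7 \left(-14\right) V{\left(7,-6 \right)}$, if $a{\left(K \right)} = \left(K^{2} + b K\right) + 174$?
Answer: $19104$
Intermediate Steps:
$V{\left(E,Q \right)} = 12 Q$ ($V{\left(E,Q \right)} = - 3 \left(- 4 Q\right) = 12 Q$)
$b = 41$
$a{\left(K \right)} = 174 + K^{2} + 41 K$ ($a{\left(K \right)} = \left(K^{2} + 41 K\right) + 174 = 174 + K^{2} + 41 K$)
$a{\left(142 \right)} - 7 \left(-14\right) V{\left(7,-6 \right)} = \left(174 + 142^{2} + 41 \cdot 142\right) - 7 \left(-14\right) 12 \left(-6\right) = \left(174 + 20164 + 5822\right) - \left(-98\right) \left(-72\right) = 26160 - 7056 = 19104$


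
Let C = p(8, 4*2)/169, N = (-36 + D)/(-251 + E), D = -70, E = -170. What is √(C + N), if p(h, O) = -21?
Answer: √3819733/5473 ≈ 0.35710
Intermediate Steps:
N = 106/421 (N = (-36 - 70)/(-251 - 170) = -106/(-421) = -106*(-1/421) = 106/421 ≈ 0.25178)
C = -21/169 ≈ -0.12426
√(C + N) = √(-21/169 + 106/421) = √(9073/71149) = √3819733/5473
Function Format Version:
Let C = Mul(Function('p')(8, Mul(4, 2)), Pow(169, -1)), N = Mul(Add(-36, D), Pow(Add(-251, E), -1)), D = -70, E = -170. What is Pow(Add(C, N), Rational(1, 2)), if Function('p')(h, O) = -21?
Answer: Mul(Rational(1, 5473), Pow(3819733, Rational(1, 2))) ≈ 0.35710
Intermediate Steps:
N = Rational(106, 421) (N = Mul(Add(-36, -70), Pow(Add(-251, -170), -1)) = Mul(-106, Pow(-421, -1)) = Mul(-106, Rational(-1, 421)) = Rational(106, 421) ≈ 0.25178)
C = Rational(-21, 169) (C = Mul(-21, Pow(169, -1)) = Mul(-21, Rational(1, 169)) = Rational(-21, 169) ≈ -0.12426)
Pow(Add(C, N), Rational(1, 2)) = Pow(Add(Rational(-21, 169), Rational(106, 421)), Rational(1, 2)) = Pow(Rational(9073, 71149), Rational(1, 2)) = Mul(Rational(1, 5473), Pow(3819733, Rational(1, 2)))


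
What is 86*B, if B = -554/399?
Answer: -47644/399 ≈ -119.41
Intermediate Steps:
B = -554/399 (B = -554*1/399 = -554/399 ≈ -1.3885)
86*B = 86*(-554/399) = -47644/399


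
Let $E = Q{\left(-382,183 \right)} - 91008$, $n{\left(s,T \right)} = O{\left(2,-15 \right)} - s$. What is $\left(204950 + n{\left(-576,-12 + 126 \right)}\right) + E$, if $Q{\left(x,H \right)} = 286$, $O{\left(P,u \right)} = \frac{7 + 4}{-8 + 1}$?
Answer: $\frac{803617}{7} \approx 1.148 \cdot 10^{5}$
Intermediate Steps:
$O{\left(P,u \right)} = - \frac{11}{7}$ ($O{\left(P,u \right)} = \frac{11}{-7} = 11 \left(- \frac{1}{7}\right) = - \frac{11}{7}$)
$n{\left(s,T \right)} = - \frac{11}{7} - s$
$E = -90722$ ($E = 286 - 91008 = -90722$)
$\left(204950 + n{\left(-576,-12 + 126 \right)}\right) + E = \left(204950 - - \frac{4021}{7}\right) - 90722 = \left(204950 + \left(- \frac{11}{7} + 576\right)\right) - 90722 = \left(204950 + \frac{4021}{7}\right) - 90722 = \frac{1438671}{7} - 90722 = \frac{803617}{7}$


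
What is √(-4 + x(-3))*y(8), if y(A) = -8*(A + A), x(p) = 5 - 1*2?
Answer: -128*I ≈ -128.0*I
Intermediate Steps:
x(p) = 3 (x(p) = 5 - 2 = 3)
y(A) = -16*A
√(-4 + x(-3))*y(8) = √(-4 + 3)*(-16*8) = √(-1)*(-128) = I*(-128) = -128*I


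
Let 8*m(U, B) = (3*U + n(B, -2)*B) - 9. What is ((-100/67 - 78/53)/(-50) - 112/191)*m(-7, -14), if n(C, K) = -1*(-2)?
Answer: 259189443/67824100 ≈ 3.8215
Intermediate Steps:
n(C, K) = 2
m(U, B) = -9/8 + B/4 + 3*U/8 (m(U, B) = ((3*U + 2*B) - 9)/8 = ((2*B + 3*U) - 9)/8 = (-9 + 2*B + 3*U)/8 = -9/8 + B/4 + 3*U/8)
((-100/67 - 78/53)/(-50) - 112/191)*m(-7, -14) = ((-100/67 - 78/53)/(-50) - 112/191)*(-9/8 + (¼)*(-14) + (3/8)*(-7)) = ((-100*1/67 - 78*1/53)*(-1/50) - 112*1/191)*(-9/8 - 7/2 - 21/8) = ((-100/67 - 78/53)*(-1/50) - 112/191)*(-29/4) = (-10526/3551*(-1/50) - 112/191)*(-29/4) = (5263/88775 - 112/191)*(-29/4) = -8937567/16956025*(-29/4) = 259189443/67824100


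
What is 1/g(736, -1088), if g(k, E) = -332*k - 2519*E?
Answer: 1/2496320 ≈ 4.0059e-7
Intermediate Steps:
g(k, E) = -2519*E - 332*k
1/g(736, -1088) = 1/(-2519*(-1088) - 332*736) = 1/(2740672 - 244352) = 1/2496320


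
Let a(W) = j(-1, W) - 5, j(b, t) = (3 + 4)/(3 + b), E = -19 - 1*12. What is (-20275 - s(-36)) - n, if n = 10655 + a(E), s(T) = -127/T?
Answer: -1113553/36 ≈ -30932.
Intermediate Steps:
E = -31 (E = -19 - 12 = -31)
j(b, t) = 7/(3 + b)
a(W) = -3/2 (a(W) = 7/(3 - 1) - 5 = 7/2 - 5 = -3/2)
n = 21307/2 (n = 10655 - 3/2 = 21307/2 ≈ 10654.)
(-20275 - s(-36)) - n = (-20275 - (-127)/(-36)) - 1*21307/2 = (-20275 - (-127)*(-1)/36) - 21307/2 = (-20275 - 1*127/36) - 21307/2 = (-20275 - 127/36) - 21307/2 = -730027/36 - 21307/2 = -1113553/36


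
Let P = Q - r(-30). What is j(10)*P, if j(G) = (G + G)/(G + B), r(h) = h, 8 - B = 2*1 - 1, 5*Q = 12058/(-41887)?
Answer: 25083968/712079 ≈ 35.226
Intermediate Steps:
Q = -12058/209435 (Q = (12058/(-41887))/5 = (12058*(-1/41887))/5 = (⅕)*(-12058/41887) = -12058/209435 ≈ -0.057574)
B = 7 (B = 8 - (2*1 - 1) = 8 - (2 - 1) = 8 - 1*1 = 8 - 1 = 7)
j(G) = 2*G/(7 + G) (j(G) = (G + G)/(G + 7) = (2*G)/(7 + G) = 2*G/(7 + G))
P = 6270992/209435 (P = -12058/209435 - 1*(-30) = -12058/209435 + 30 = 6270992/209435 ≈ 29.942)
j(10)*P = (2*10/(7 + 10))*(6270992/209435) = (2*10/17)*(6270992/209435) = (2*10*(1/17))*(6270992/209435) = (20/17)*(6270992/209435) = 25083968/712079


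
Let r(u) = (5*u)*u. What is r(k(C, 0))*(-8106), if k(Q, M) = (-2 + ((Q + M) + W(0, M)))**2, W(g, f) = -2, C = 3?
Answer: -40530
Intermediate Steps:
k(Q, M) = (-4 + M + Q)**2 (k(Q, M) = (-2 + ((Q + M) - 2))**2 = (-2 + ((M + Q) - 2))**2 = (-2 + (-2 + M + Q))**2 = (-4 + M + Q)**2)
r(u) = 5*u**2
r(k(C, 0))*(-8106) = (5*((-4 + 0 + 3)**2)**2)*(-8106) = (5*((-1)**2)**2)*(-8106) = (5*1**2)*(-8106) = (5*1)*(-8106) = 5*(-8106) = -40530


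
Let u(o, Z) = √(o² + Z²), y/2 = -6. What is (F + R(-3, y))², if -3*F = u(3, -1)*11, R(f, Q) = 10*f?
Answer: 9310/9 + 220*√10 ≈ 1730.1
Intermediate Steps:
y = -12 (y = 2*(-6) = -12)
u(o, Z) = √(Z² + o²)
F = -11*√10/3 (F = -√((-1)² + 3²)*11/3 = -√(1 + 9)*11/3 = -√10*11/3 = -11*√10/3 ≈ -11.595)
(F + R(-3, y))² = (-11*√10/3 + 10*(-3))² = (-11*√10/3 - 30)² = (-30 - 11*√10/3)²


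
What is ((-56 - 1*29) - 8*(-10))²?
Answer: 25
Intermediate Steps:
((-56 - 1*29) - 8*(-10))² = ((-56 - 29) + 80)² = (-85 + 80)² = (-5)² = 25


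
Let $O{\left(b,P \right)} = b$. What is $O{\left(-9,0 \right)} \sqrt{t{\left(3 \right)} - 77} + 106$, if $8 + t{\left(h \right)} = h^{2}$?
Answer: $106 - 18 i \sqrt{19} \approx 106.0 - 78.46 i$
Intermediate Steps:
$t{\left(h \right)} = -8 + h^{2}$
$O{\left(-9,0 \right)} \sqrt{t{\left(3 \right)} - 77} + 106 = - 9 \sqrt{\left(-8 + 3^{2}\right) - 77} + 106 = - 9 \sqrt{\left(-8 + 9\right) - 77} + 106 = - 9 \sqrt{1 - 77} + 106 = - 9 \sqrt{-76} + 106 = - 9 \cdot 2 i \sqrt{19} + 106 = - 18 i \sqrt{19} + 106 = 106 - 18 i \sqrt{19}$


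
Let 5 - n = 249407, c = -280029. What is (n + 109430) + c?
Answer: -420001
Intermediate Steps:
n = -249402 (n = 5 - 1*249407 = 5 - 249407 = -249402)
(n + 109430) + c = (-249402 + 109430) - 280029 = -139972 - 280029 = -420001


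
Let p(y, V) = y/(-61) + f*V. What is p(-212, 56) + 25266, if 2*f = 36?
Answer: 1602926/61 ≈ 26277.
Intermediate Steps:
f = 18 (f = (½)*36 = 18)
p(y, V) = 18*V - y/61 (p(y, V) = y/(-61) + 18*V = -y/61 + 18*V = 18*V - y/61)
p(-212, 56) + 25266 = (18*56 - 1/61*(-212)) + 25266 = (1008 + 212/61) + 25266 = 61700/61 + 25266 = 1602926/61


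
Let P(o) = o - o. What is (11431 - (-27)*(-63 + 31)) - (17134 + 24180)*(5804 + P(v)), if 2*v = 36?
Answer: -239775889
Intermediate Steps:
v = 18 (v = (1/2)*36 = 18)
P(o) = 0
(11431 - (-27)*(-63 + 31)) - (17134 + 24180)*(5804 + P(v)) = (11431 - (-27)*(-63 + 31)) - (17134 + 24180)*(5804 + 0) = (11431 - (-27)*(-32)) - 41314*5804 = (11431 - 1*864) - 1*239786456 = (11431 - 864) - 239786456 = 10567 - 239786456 = -239775889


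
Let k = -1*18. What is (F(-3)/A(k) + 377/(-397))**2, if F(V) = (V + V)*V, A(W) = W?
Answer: 599076/157609 ≈ 3.8010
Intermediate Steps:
k = -18
F(V) = 2*V**2 (F(V) = (2*V)*V = 2*V**2)
(F(-3)/A(k) + 377/(-397))**2 = ((2*(-3)**2)/(-18) + 377/(-397))**2 = ((2*9)*(-1/18) + 377*(-1/397))**2 = (18*(-1/18) - 377/397)**2 = (-1 - 377/397)**2 = (-774/397)**2 = 599076/157609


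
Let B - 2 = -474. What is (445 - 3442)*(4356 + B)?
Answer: -11640348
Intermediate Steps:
B = -472 (B = 2 - 474 = -472)
(445 - 3442)*(4356 + B) = (445 - 3442)*(4356 - 472) = -2997*3884 = -11640348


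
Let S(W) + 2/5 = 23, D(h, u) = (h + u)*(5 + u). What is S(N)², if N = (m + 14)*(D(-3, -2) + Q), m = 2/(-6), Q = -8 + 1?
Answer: 12769/25 ≈ 510.76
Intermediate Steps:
D(h, u) = (5 + u)*(h + u)
Q = -7
m = -⅓ (m = 2*(-⅙) = -⅓ ≈ -0.33333)
N = -902/3 (N = (-⅓ + 14)*(((-2)² + 5*(-3) + 5*(-2) - 3*(-2)) - 7) = 41*((4 - 15 - 10 + 6) - 7)/3 = 41*(-15 - 7)/3 = (41/3)*(-22) = -902/3 ≈ -300.67)
S(W) = 113/5 (S(W) = -⅖ + 23 = 113/5)
S(N)² = (113/5)² = 12769/25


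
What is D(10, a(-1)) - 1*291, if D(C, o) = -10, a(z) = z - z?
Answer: -301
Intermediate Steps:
a(z) = 0
D(10, a(-1)) - 1*291 = -10 - 1*291 = -10 - 291 = -301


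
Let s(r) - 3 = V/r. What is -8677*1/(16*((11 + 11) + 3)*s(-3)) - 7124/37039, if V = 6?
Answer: -324237003/14815600 ≈ -21.885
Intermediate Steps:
s(r) = 3 + 6/r
-8677*1/(16*((11 + 11) + 3)*s(-3)) - 7124/37039 = -8677*1/(16*(3 + 6/(-3))*((11 + 11) + 3)) - 7124/37039 = -8677*1/(16*(3 + 6*(-⅓))*(22 + 3)) - 7124*1/37039 = -8677*1/(400*(3 - 2)) - 7124/37039 = -8677/(400*1) - 7124/37039 = -8677/400 - 7124/37039 = -324237003/14815600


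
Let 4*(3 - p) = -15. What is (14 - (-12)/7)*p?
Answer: 1485/14 ≈ 106.07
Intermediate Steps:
p = 27/4 (p = 3 - ¼*(-15) = 3 + 15/4 = 27/4 ≈ 6.7500)
(14 - (-12)/7)*p = (14 - (-12)/7)*(27/4) = (14 - 1*(-12/7))*(27/4) = (14 + 12/7)*(27/4) = (110/7)*(27/4) = 1485/14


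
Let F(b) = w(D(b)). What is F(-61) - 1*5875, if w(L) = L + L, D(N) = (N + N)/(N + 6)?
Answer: -322881/55 ≈ -5870.6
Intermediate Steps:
D(N) = 2*N/(6 + N) (D(N) = (2*N)/(6 + N) = 2*N/(6 + N))
w(L) = 2*L
F(b) = 4*b/(6 + b) (F(b) = 2*(2*b/(6 + b)) = 4*b/(6 + b))
F(-61) - 1*5875 = 4*(-61)/(6 - 61) - 1*5875 = 4*(-61)/(-55) - 5875 = 4*(-61)*(-1/55) - 5875 = 244/55 - 5875 = -322881/55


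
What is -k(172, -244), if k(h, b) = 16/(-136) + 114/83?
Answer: -1772/1411 ≈ -1.2558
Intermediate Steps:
k(h, b) = 1772/1411 (k(h, b) = 16*(-1/136) + 114*(1/83) = -2/17 + 114/83 = 1772/1411)
-k(172, -244) = -1*1772/1411 = -1772/1411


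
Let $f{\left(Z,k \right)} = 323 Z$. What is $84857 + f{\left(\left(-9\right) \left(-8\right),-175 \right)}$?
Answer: $108113$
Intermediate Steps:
$84857 + f{\left(\left(-9\right) \left(-8\right),-175 \right)} = 84857 + 323 \left(\left(-9\right) \left(-8\right)\right) = 84857 + 323 \cdot 72 = 84857 + 23256 = 108113$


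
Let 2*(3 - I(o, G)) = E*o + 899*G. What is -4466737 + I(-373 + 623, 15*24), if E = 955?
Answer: -4747929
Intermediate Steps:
I(o, G) = 3 - 955*o/2 - 899*G/2 (I(o, G) = 3 - (955*o + 899*G)/2 = 3 - (899*G + 955*o)/2 = 3 + (-955*o/2 - 899*G/2) = 3 - 955*o/2 - 899*G/2)
-4466737 + I(-373 + 623, 15*24) = -4466737 + (3 - 955*(-373 + 623)/2 - 13485*24/2) = -4466737 + (3 - 955/2*250 - 899/2*360) = -4466737 + (3 - 119375 - 161820) = -4466737 - 281192 = -4747929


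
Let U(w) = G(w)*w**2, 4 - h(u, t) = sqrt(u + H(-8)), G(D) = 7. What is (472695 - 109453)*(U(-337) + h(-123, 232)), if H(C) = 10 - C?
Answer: 288772667854 - 363242*I*sqrt(105) ≈ 2.8877e+11 - 3.7221e+6*I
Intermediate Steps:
h(u, t) = 4 - sqrt(18 + u) (h(u, t) = 4 - sqrt(u + (10 - 1*(-8))) = 4 - sqrt(u + (10 + 8)) = 4 - sqrt(u + 18) = 4 - sqrt(18 + u))
U(w) = 7*w**2
(472695 - 109453)*(U(-337) + h(-123, 232)) = (472695 - 109453)*(7*(-337)**2 + (4 - sqrt(18 - 123))) = 363242*(7*113569 + (4 - sqrt(-105))) = 363242*(794983 + (4 - I*sqrt(105))) = 363242*(794987 - I*sqrt(105)) = 288772667854 - 363242*I*sqrt(105)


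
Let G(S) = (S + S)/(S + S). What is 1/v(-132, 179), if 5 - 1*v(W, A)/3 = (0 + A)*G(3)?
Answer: -1/522 ≈ -0.0019157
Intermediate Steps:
G(S) = 1 (G(S) = (2*S)/((2*S)) = (2*S)*(1/(2*S)) = 1)
v(W, A) = 15 - 3*A (v(W, A) = 15 - 3*(0 + A) = 15 - 3*A)
1/v(-132, 179) = 1/(15 - 3*179) = 1/(15 - 537) = 1/(-522) = -1/522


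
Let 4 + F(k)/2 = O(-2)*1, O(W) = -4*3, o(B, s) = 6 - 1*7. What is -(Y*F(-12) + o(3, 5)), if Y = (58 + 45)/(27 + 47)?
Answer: 1685/37 ≈ 45.541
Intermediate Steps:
o(B, s) = -1 (o(B, s) = 6 - 7 = -1)
O(W) = -12
F(k) = -32 (F(k) = -8 + 2*(-12*1) = -8 + 2*(-12) = -8 - 24 = -32)
Y = 103/74 ≈ 1.3919
-(Y*F(-12) + o(3, 5)) = -((103/74)*(-32) - 1) = -(-1648/37 - 1) = -1*(-1685/37) = 1685/37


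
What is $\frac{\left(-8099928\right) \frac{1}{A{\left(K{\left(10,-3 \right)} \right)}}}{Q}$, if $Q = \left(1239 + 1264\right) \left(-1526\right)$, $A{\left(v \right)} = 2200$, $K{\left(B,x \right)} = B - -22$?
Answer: $\frac{1012491}{1050383950} \approx 0.00096392$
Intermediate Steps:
$K{\left(B,x \right)} = 22 + B$ ($K{\left(B,x \right)} = B + 22 = 22 + B$)
$Q = -3819578$ ($Q = 2503 \left(-1526\right) = -3819578$)
$\frac{\left(-8099928\right) \frac{1}{A{\left(K{\left(10,-3 \right)} \right)}}}{Q} = \frac{\left(-8099928\right) \frac{1}{2200}}{-3819578} = \left(-8099928\right) \frac{1}{2200} \left(- \frac{1}{3819578}\right) = \left(- \frac{1012491}{275}\right) \left(- \frac{1}{3819578}\right) = \frac{1012491}{1050383950}$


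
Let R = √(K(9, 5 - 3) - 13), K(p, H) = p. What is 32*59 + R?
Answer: 1888 + 2*I ≈ 1888.0 + 2.0*I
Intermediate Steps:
R = 2*I (R = √(9 - 13) = √(-4) = 2*I ≈ 2.0*I)
32*59 + R = 32*59 + 2*I = 1888 + 2*I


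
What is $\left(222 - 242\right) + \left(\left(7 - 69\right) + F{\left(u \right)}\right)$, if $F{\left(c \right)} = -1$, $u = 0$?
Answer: $-83$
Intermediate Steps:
$\left(222 - 242\right) + \left(\left(7 - 69\right) + F{\left(u \right)}\right) = \left(222 - 242\right) + \left(\left(7 - 69\right) - 1\right) = -20 - 63 = -83$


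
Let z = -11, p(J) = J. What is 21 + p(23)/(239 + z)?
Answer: 4811/228 ≈ 21.101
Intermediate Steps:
21 + p(23)/(239 + z) = 21 + 23/(239 - 11) = 21 + 23/228 = 4811/228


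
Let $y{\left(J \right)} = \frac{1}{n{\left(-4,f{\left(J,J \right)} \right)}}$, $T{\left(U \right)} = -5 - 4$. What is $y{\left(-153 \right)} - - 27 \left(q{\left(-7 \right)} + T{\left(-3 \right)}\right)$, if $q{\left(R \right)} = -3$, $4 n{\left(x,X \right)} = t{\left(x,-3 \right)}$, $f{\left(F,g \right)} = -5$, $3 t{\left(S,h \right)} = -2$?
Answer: $-330$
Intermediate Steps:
$t{\left(S,h \right)} = - \frac{2}{3}$ ($t{\left(S,h \right)} = \frac{1}{3} \left(-2\right) = - \frac{2}{3}$)
$T{\left(U \right)} = -9$ ($T{\left(U \right)} = -5 - 4 = -9$)
$n{\left(x,X \right)} = - \frac{1}{6}$ ($n{\left(x,X \right)} = \frac{1}{4} \left(- \frac{2}{3}\right) = - \frac{1}{6}$)
$y{\left(J \right)} = -6$ ($y{\left(J \right)} = \frac{1}{- \frac{1}{6}} = -6$)
$y{\left(-153 \right)} - - 27 \left(q{\left(-7 \right)} + T{\left(-3 \right)}\right) = -6 - - 27 \left(-3 - 9\right) = -6 - \left(-27\right) \left(-12\right) = -6 - 324 = -330$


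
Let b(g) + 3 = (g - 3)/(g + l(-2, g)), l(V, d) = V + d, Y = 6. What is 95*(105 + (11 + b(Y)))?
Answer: 21527/2 ≈ 10764.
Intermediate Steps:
b(g) = -3 + (-3 + g)/(-2 + 2*g) (b(g) = -3 + (g - 3)/(g + (-2 + g)) = -3 + (-3 + g)/(-2 + 2*g))
95*(105 + (11 + b(Y))) = 95*(105 + (11 + (3 - 5*6)/(2*(-1 + 6)))) = 95*(105 + (11 + (1/2)*(3 - 30)/5)) = 95*(105 + (11 + (1/2)*(1/5)*(-27))) = 95*(105 + (11 - 27/10)) = 95*(105 + 83/10) = 95*(1133/10) = 21527/2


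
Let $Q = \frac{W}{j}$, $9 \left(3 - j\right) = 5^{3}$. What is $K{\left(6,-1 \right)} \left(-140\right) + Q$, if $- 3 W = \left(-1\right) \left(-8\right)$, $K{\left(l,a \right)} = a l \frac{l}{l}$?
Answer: $\frac{41172}{49} \approx 840.25$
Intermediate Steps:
$j = - \frac{98}{9}$ ($j = 3 - \frac{5^{3}}{9} = 3 - \frac{125}{9} = - \frac{98}{9} \approx -10.889$)
$K{\left(l,a \right)} = a l$ ($K{\left(l,a \right)} = a l 1 = a l$)
$W = - \frac{8}{3}$ ($W = - \frac{\left(-1\right) \left(-8\right)}{3} = \left(- \frac{1}{3}\right) 8 = - \frac{8}{3} \approx -2.6667$)
$Q = \frac{12}{49}$ ($Q = - \frac{8}{3 \left(- \frac{98}{9}\right)} = \left(- \frac{8}{3}\right) \left(- \frac{9}{98}\right) = \frac{12}{49} \approx 0.2449$)
$K{\left(6,-1 \right)} \left(-140\right) + Q = \left(-1\right) 6 \left(-140\right) + \frac{12}{49} = \left(-6\right) \left(-140\right) + \frac{12}{49} = 840 + \frac{12}{49} = \frac{41172}{49}$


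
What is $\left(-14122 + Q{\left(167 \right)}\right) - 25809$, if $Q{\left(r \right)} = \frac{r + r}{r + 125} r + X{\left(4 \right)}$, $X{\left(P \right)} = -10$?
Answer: $- \frac{5803497}{146} \approx -39750.0$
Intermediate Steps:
$Q{\left(r \right)} = -10 + \frac{2 r^{2}}{125 + r}$ ($Q{\left(r \right)} = \frac{r + r}{r + 125} r - 10 = \frac{2 r}{125 + r} r - 10 = \frac{2 r^{2}}{125 + r} - 10 = -10 + \frac{2 r^{2}}{125 + r}$)
$\left(-14122 + Q{\left(167 \right)}\right) - 25809 = \left(-14122 + \frac{2 \left(-625 + 167^{2} - 835\right)}{125 + 167}\right) - 25809 = \left(-14122 + \frac{2 \left(-625 + 27889 - 835\right)}{292}\right) - 25809 = \left(-14122 + 2 \cdot \frac{1}{292} \cdot 26429\right) - 25809 = \left(-14122 + \frac{26429}{146}\right) - 25809 = - \frac{2035383}{146} - 25809 = - \frac{5803497}{146}$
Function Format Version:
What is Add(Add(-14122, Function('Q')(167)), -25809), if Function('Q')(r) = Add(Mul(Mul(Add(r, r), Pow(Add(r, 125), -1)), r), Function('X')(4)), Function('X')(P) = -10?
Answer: Rational(-5803497, 146) ≈ -39750.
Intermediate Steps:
Function('Q')(r) = Add(-10, Mul(2, Pow(r, 2), Pow(Add(125, r), -1))) (Function('Q')(r) = Add(Mul(Mul(Add(r, r), Pow(Add(r, 125), -1)), r), -10) = Add(Mul(Mul(Mul(2, r), Pow(Add(125, r), -1)), r), -10) = Add(Mul(Mul(2, r, Pow(Add(125, r), -1)), r), -10) = Add(Mul(2, Pow(r, 2), Pow(Add(125, r), -1)), -10) = Add(-10, Mul(2, Pow(r, 2), Pow(Add(125, r), -1))))
Add(Add(-14122, Function('Q')(167)), -25809) = Add(Add(-14122, Mul(2, Pow(Add(125, 167), -1), Add(-625, Pow(167, 2), Mul(-5, 167)))), -25809) = Add(Add(-14122, Mul(2, Pow(292, -1), Add(-625, 27889, -835))), -25809) = Add(Add(-14122, Mul(2, Rational(1, 292), 26429)), -25809) = Add(Add(-14122, Rational(26429, 146)), -25809) = Add(Rational(-2035383, 146), -25809) = Rational(-5803497, 146)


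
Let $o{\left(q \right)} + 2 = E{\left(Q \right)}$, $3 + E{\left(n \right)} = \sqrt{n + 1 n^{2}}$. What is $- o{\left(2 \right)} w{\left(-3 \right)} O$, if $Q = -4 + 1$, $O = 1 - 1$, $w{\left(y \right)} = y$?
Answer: $0$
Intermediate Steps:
$O = 0$
$Q = -3$
$E{\left(n \right)} = -3 + \sqrt{n + n^{2}}$ ($E{\left(n \right)} = -3 + \sqrt{n + 1 n^{2}} = -3 + \sqrt{n + n^{2}}$)
$o{\left(q \right)} = -5 + \sqrt{6}$ ($o{\left(q \right)} = -2 - \left(3 - \sqrt{- 3 \left(1 - 3\right)}\right) = -2 - \left(3 - \sqrt{\left(-3\right) \left(-2\right)}\right) = -2 - \left(3 - \sqrt{6}\right) = -5 + \sqrt{6}$)
$- o{\left(2 \right)} w{\left(-3 \right)} O = - (-5 + \sqrt{6}) \left(-3\right) 0 = \left(5 - \sqrt{6}\right) \left(-3\right) 0 = \left(-15 + 3 \sqrt{6}\right) 0 = 0$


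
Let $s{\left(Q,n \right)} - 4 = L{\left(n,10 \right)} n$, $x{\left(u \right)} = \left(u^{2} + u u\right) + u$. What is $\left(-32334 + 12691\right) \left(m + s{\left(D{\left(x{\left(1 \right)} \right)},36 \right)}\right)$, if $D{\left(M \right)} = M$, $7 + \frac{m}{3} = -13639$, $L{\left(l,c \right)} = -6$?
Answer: $808309450$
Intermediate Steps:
$x{\left(u \right)} = u + 2 u^{2}$ ($x{\left(u \right)} = \left(u^{2} + u^{2}\right) + u = 2 u^{2} + u = u + 2 u^{2}$)
$m = -40938$ ($m = -21 + 3 \left(-13639\right) = -21 - 40917 = -40938$)
$s{\left(Q,n \right)} = 4 - 6 n$
$\left(-32334 + 12691\right) \left(m + s{\left(D{\left(x{\left(1 \right)} \right)},36 \right)}\right) = \left(-32334 + 12691\right) \left(-40938 + \left(4 - 216\right)\right) = - 19643 \left(-40938 + \left(4 - 216\right)\right) = - 19643 \left(-40938 - 212\right) = \left(-19643\right) \left(-41150\right) = 808309450$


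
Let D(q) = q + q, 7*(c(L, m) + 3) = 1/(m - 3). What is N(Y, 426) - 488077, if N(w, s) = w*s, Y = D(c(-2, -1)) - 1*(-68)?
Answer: -3231868/7 ≈ -4.6170e+5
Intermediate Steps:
c(L, m) = -3 + 1/(7*(-3 + m)) (c(L, m) = -3 + 1/(7*(m - 3)) = -3 + 1/(7*(-3 + m)))
D(q) = 2*q
Y = 867/14 (Y = 2*((64 - 21*(-1))/(7*(-3 - 1))) - 1*(-68) = 2*((⅐)*(64 + 21)/(-4)) + 68 = 2*((⅐)*(-¼)*85) + 68 = 2*(-85/28) + 68 = -85/14 + 68 = 867/14 ≈ 61.929)
N(w, s) = s*w
N(Y, 426) - 488077 = 426*(867/14) - 488077 = 184671/7 - 488077 = -3231868/7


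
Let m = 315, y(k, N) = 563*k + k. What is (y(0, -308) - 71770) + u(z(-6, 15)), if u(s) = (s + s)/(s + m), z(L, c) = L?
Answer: -7392314/103 ≈ -71770.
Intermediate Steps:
y(k, N) = 564*k
u(s) = 2*s/(315 + s) (u(s) = (s + s)/(s + 315) = (2*s)/(315 + s) = 2*s/(315 + s))
(y(0, -308) - 71770) + u(z(-6, 15)) = (564*0 - 71770) + 2*(-6)/(315 - 6) = (0 - 71770) + 2*(-6)/309 = -71770 + 2*(-6)*(1/309) = -71770 - 4/103 = -7392314/103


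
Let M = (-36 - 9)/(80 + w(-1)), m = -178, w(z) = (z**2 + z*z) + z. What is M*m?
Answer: 890/9 ≈ 98.889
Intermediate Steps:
w(z) = z + 2*z**2 (w(z) = (z**2 + z**2) + z = 2*z**2 + z = z + 2*z**2)
M = -5/9 (M = (-36 - 9)/(80 - (1 + 2*(-1))) = -45/(80 - (1 - 2)) = -45/(80 - 1*(-1)) = -45/(80 + 1) = -45/81 = -45*1/81 = -5/9 ≈ -0.55556)
M*m = -5/9*(-178) = 890/9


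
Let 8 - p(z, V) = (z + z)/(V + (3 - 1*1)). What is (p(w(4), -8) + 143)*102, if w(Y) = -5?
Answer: 15232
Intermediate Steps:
p(z, V) = 8 - 2*z/(2 + V) (p(z, V) = 8 - (z + z)/(V + (3 - 1*1)) = 8 - 2*z/(V + (3 - 1)) = 8 - 2*z/(V + 2) = 8 - 2*z/(2 + V))
(p(w(4), -8) + 143)*102 = (2*(8 - 1*(-5) + 4*(-8))/(2 - 8) + 143)*102 = (2*(8 + 5 - 32)/(-6) + 143)*102 = (2*(-⅙)*(-19) + 143)*102 = (19/3 + 143)*102 = (448/3)*102 = 15232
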